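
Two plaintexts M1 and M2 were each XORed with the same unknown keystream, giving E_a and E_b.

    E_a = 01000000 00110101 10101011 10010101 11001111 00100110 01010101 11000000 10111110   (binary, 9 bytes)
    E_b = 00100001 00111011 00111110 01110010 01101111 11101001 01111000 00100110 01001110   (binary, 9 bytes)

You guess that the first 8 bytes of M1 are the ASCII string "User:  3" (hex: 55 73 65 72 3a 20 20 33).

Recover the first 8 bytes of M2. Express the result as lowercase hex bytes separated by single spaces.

34 7d f0 95 9a ef 0d d5

First, E_a ⊕ E_b = (M1 ⊕ K) ⊕ (M2 ⊕ K) = M1 ⊕ M2, so the key drops out. Then M2 = (M1 ⊕ M2) ⊕ M1 over the first 8 bytes.
byte 0: (40 ⊕ 21) ⊕ 55 = 61 ⊕ 55 = 34
byte 1: (35 ⊕ 3b) ⊕ 73 = 0e ⊕ 73 = 7d
byte 2: (ab ⊕ 3e) ⊕ 65 = 95 ⊕ 65 = f0
byte 3: (95 ⊕ 72) ⊕ 72 = e7 ⊕ 72 = 95
byte 4: (cf ⊕ 6f) ⊕ 3a = a0 ⊕ 3a = 9a
byte 5: (26 ⊕ e9) ⊕ 20 = cf ⊕ 20 = ef
byte 6: (55 ⊕ 78) ⊕ 20 = 2d ⊕ 20 = 0d
byte 7: (c0 ⊕ 26) ⊕ 33 = e6 ⊕ 33 = d5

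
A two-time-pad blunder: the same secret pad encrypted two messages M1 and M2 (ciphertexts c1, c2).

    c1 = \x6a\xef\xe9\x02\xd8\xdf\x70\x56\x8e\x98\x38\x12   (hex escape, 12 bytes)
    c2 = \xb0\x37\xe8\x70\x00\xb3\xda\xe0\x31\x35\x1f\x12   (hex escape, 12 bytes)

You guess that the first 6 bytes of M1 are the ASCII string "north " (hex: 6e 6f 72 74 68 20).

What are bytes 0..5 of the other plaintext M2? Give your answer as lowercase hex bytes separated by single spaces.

b4 b7 73 06 b0 4c

First, c1 ⊕ c2 = (M1 ⊕ K) ⊕ (M2 ⊕ K) = M1 ⊕ M2, so the key drops out. Then M2 = (M1 ⊕ M2) ⊕ M1 over the first 6 bytes.
byte 0: (6a ⊕ b0) ⊕ 6e = da ⊕ 6e = b4
byte 1: (ef ⊕ 37) ⊕ 6f = d8 ⊕ 6f = b7
byte 2: (e9 ⊕ e8) ⊕ 72 = 01 ⊕ 72 = 73
byte 3: (02 ⊕ 70) ⊕ 74 = 72 ⊕ 74 = 06
byte 4: (d8 ⊕ 00) ⊕ 68 = d8 ⊕ 68 = b0
byte 5: (df ⊕ b3) ⊕ 20 = 6c ⊕ 20 = 4c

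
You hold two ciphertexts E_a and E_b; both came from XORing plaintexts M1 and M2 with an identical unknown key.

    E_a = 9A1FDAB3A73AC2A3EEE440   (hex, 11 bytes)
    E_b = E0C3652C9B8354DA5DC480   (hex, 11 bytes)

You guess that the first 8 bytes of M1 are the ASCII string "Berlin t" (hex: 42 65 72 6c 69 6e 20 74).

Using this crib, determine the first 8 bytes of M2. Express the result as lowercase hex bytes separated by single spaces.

38 b9 cd f3 55 d7 b6 0d

First, E_a ⊕ E_b = (M1 ⊕ K) ⊕ (M2 ⊕ K) = M1 ⊕ M2, so the key drops out. Then M2 = (M1 ⊕ M2) ⊕ M1 over the first 8 bytes.
byte 0: (9a ^ e0) ^ 42 = 7a ^ 42 = 38
byte 1: (1f ^ c3) ^ 65 = dc ^ 65 = b9
byte 2: (da ^ 65) ^ 72 = bf ^ 72 = cd
byte 3: (b3 ^ 2c) ^ 6c = 9f ^ 6c = f3
byte 4: (a7 ^ 9b) ^ 69 = 3c ^ 69 = 55
byte 5: (3a ^ 83) ^ 6e = b9 ^ 6e = d7
byte 6: (c2 ^ 54) ^ 20 = 96 ^ 20 = b6
byte 7: (a3 ^ da) ^ 74 = 79 ^ 74 = 0d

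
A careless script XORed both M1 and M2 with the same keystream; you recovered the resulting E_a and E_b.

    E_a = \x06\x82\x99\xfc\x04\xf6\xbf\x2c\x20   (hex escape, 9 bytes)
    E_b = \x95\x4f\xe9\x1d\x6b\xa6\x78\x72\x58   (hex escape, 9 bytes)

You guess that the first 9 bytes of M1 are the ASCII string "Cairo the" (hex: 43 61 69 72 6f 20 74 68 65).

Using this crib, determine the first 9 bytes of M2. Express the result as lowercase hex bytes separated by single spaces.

d0 ac 19 93 00 70 b3 36 1d

First, E_a ⊕ E_b = (M1 ⊕ K) ⊕ (M2 ⊕ K) = M1 ⊕ M2, so the key drops out. Then M2 = (M1 ⊕ M2) ⊕ M1 over the first 9 bytes.
byte 0: (06 ⊕ 95) ⊕ 43 = 93 ⊕ 43 = d0
byte 1: (82 ⊕ 4f) ⊕ 61 = cd ⊕ 61 = ac
byte 2: (99 ⊕ e9) ⊕ 69 = 70 ⊕ 69 = 19
byte 3: (fc ⊕ 1d) ⊕ 72 = e1 ⊕ 72 = 93
byte 4: (04 ⊕ 6b) ⊕ 6f = 6f ⊕ 6f = 00
byte 5: (f6 ⊕ a6) ⊕ 20 = 50 ⊕ 20 = 70
byte 6: (bf ⊕ 78) ⊕ 74 = c7 ⊕ 74 = b3
byte 7: (2c ⊕ 72) ⊕ 68 = 5e ⊕ 68 = 36
byte 8: (20 ⊕ 58) ⊕ 65 = 78 ⊕ 65 = 1d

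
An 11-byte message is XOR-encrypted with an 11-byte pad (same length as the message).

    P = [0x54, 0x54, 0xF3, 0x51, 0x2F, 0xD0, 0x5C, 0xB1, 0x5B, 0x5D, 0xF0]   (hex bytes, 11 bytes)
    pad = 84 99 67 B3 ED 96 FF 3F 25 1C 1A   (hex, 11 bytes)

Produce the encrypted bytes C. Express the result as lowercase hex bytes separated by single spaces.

d0 cd 94 e2 c2 46 a3 8e 7e 41 ea

XOR is its own inverse, so applying the key byte-wise gives the result directly.
54 ⊕ 84 = d0
54 ⊕ 99 = cd
f3 ⊕ 67 = 94
51 ⊕ b3 = e2
2f ⊕ ed = c2
d0 ⊕ 96 = 46
5c ⊕ ff = a3
b1 ⊕ 3f = 8e
5b ⊕ 25 = 7e
5d ⊕ 1c = 41
f0 ⊕ 1a = ea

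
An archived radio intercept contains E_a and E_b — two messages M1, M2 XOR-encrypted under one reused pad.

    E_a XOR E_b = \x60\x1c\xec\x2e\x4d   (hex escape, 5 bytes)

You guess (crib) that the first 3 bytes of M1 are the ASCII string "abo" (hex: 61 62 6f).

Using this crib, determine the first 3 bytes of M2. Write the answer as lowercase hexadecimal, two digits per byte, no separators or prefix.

Since E_a ⊕ E_b = M1 ⊕ M2, XORing with the guessed M1 bytes yields the corresponding M2 bytes: M2 = (E_a ⊕ E_b) ⊕ M1.
byte 0: 01100000 XOR 01100001 = 00000001
byte 1: 00011100 XOR 01100010 = 01111110
byte 2: 11101100 XOR 01101111 = 10000011

017e83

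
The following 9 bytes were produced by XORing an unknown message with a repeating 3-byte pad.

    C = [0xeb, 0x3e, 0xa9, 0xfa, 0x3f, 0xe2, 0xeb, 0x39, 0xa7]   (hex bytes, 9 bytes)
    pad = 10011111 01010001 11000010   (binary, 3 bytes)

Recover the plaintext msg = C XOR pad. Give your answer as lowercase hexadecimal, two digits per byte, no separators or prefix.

The 3-byte key repeats, so the effective keystream is 9f 51 c2 9f 51 c2 9f 51 c2.
byte 0: eb XOR 9f = 74
byte 1: 3e XOR 51 = 6f
byte 2: a9 XOR c2 = 6b
byte 3: fa XOR 9f = 65
byte 4: 3f XOR 51 = 6e
byte 5: e2 XOR c2 = 20
byte 6: eb XOR 9f = 74
byte 7: 39 XOR 51 = 68
byte 8: a7 XOR c2 = 65

746f6b656e20746865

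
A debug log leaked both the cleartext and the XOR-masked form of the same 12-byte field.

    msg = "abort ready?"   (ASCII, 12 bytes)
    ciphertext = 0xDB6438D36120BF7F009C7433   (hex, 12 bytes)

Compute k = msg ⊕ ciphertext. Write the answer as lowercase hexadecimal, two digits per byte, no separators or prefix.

ba0657a11500cd1a61f80d0c

Since ciphertext = msg ⊕ k, XORing both sides with msg gives k = msg ⊕ ciphertext.
61 ^ db = ba
62 ^ 64 = 06
6f ^ 38 = 57
72 ^ d3 = a1
74 ^ 61 = 15
20 ^ 20 = 00
72 ^ bf = cd
65 ^ 7f = 1a
61 ^ 00 = 61
64 ^ 9c = f8
79 ^ 74 = 0d
3f ^ 33 = 0c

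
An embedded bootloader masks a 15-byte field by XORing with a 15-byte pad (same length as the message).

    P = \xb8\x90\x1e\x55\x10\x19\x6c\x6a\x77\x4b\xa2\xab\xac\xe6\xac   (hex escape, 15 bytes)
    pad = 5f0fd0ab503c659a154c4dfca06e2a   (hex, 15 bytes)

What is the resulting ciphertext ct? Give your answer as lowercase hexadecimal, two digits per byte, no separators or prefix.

b8 xor 5f = e7
90 xor 0f = 9f
1e xor d0 = ce
55 xor ab = fe
10 xor 50 = 40
19 xor 3c = 25
6c xor 65 = 09
6a xor 9a = f0
77 xor 15 = 62
4b xor 4c = 07
a2 xor 4d = ef
ab xor fc = 57
ac xor a0 = 0c
e6 xor 6e = 88
ac xor 2a = 86

e79fcefe402509f06207ef570c8886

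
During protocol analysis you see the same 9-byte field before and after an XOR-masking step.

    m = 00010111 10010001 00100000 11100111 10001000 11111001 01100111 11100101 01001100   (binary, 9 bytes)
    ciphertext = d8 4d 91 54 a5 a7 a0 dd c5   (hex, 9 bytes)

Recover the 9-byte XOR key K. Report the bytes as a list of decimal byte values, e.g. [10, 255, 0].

Since ciphertext = m ⊕ K, XORing both sides with m gives K = m ⊕ ciphertext.
00010111 ⊕ 11011000 = 11001111
10010001 ⊕ 01001101 = 11011100
00100000 ⊕ 10010001 = 10110001
11100111 ⊕ 01010100 = 10110011
10001000 ⊕ 10100101 = 00101101
11111001 ⊕ 10100111 = 01011110
01100111 ⊕ 10100000 = 11000111
11100101 ⊕ 11011101 = 00111000
01001100 ⊕ 11000101 = 10001001

[207, 220, 177, 179, 45, 94, 199, 56, 137]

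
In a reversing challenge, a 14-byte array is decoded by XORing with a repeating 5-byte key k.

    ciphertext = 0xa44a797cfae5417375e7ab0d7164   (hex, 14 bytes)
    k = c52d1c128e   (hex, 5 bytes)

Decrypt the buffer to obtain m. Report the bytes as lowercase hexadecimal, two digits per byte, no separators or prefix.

6167656e74206c6f67696e206d76

The 5-byte key repeats, so the effective keystream is c5 2d 1c 12 8e c5 2d 1c 12 8e c5 2d 1c 12.
byte 0: a4 XOR c5 = 61
byte 1: 4a XOR 2d = 67
byte 2: 79 XOR 1c = 65
byte 3: 7c XOR 12 = 6e
byte 4: fa XOR 8e = 74
byte 5: e5 XOR c5 = 20
byte 6: 41 XOR 2d = 6c
byte 7: 73 XOR 1c = 6f
byte 8: 75 XOR 12 = 67
byte 9: e7 XOR 8e = 69
byte 10: ab XOR c5 = 6e
byte 11: 0d XOR 2d = 20
byte 12: 71 XOR 1c = 6d
byte 13: 64 XOR 12 = 76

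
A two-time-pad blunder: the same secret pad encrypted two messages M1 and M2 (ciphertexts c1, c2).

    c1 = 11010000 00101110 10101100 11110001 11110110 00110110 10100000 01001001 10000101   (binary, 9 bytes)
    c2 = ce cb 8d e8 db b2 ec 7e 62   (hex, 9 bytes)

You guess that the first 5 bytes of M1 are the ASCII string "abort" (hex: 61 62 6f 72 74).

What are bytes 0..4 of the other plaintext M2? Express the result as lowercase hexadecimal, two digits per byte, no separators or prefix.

7f874e6b59

First, c1 ⊕ c2 = (M1 ⊕ K) ⊕ (M2 ⊕ K) = M1 ⊕ M2, so the key drops out. Then M2 = (M1 ⊕ M2) ⊕ M1 over the first 5 bytes.
byte 0: (d0 xor ce) xor 61 = 1e xor 61 = 7f
byte 1: (2e xor cb) xor 62 = e5 xor 62 = 87
byte 2: (ac xor 8d) xor 6f = 21 xor 6f = 4e
byte 3: (f1 xor e8) xor 72 = 19 xor 72 = 6b
byte 4: (f6 xor db) xor 74 = 2d xor 74 = 59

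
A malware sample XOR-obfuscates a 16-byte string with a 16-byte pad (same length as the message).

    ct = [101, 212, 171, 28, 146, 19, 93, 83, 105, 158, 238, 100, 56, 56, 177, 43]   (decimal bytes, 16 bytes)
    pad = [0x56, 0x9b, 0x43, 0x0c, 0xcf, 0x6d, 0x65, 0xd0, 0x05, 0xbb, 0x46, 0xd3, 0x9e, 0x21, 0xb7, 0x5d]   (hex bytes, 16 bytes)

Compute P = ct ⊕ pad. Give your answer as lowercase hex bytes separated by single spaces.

33 4f e8 10 5d 7e 38 83 6c 25 a8 b7 a6 19 06 76

byte 0: 65 ⊕ 56 = 33
byte 1: d4 ⊕ 9b = 4f
byte 2: ab ⊕ 43 = e8
byte 3: 1c ⊕ 0c = 10
byte 4: 92 ⊕ cf = 5d
byte 5: 13 ⊕ 6d = 7e
byte 6: 5d ⊕ 65 = 38
byte 7: 53 ⊕ d0 = 83
byte 8: 69 ⊕ 05 = 6c
byte 9: 9e ⊕ bb = 25
byte 10: ee ⊕ 46 = a8
byte 11: 64 ⊕ d3 = b7
byte 12: 38 ⊕ 9e = a6
byte 13: 38 ⊕ 21 = 19
byte 14: b1 ⊕ b7 = 06
byte 15: 2b ⊕ 5d = 76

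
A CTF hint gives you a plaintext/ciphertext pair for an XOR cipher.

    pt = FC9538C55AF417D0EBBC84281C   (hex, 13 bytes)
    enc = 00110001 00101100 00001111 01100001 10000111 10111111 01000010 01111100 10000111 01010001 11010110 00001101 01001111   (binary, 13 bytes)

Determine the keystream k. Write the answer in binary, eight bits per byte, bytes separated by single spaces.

Since enc = pt ⊕ k, XORing both sides with pt gives k = pt ⊕ enc.
byte 0: fc ^ 31 = cd
byte 1: 95 ^ 2c = b9
byte 2: 38 ^ 0f = 37
byte 3: c5 ^ 61 = a4
byte 4: 5a ^ 87 = dd
byte 5: f4 ^ bf = 4b
byte 6: 17 ^ 42 = 55
byte 7: d0 ^ 7c = ac
byte 8: eb ^ 87 = 6c
byte 9: bc ^ 51 = ed
byte 10: 84 ^ d6 = 52
byte 11: 28 ^ 0d = 25
byte 12: 1c ^ 4f = 53

11001101 10111001 00110111 10100100 11011101 01001011 01010101 10101100 01101100 11101101 01010010 00100101 01010011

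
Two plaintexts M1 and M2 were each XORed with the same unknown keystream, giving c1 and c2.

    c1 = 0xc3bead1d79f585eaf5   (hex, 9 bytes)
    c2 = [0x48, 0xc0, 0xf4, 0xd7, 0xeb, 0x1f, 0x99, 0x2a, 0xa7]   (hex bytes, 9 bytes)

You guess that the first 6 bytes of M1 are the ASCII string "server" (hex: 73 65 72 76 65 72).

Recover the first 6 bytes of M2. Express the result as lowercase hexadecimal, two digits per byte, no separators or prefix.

f81b2bbcf798

First, c1 ⊕ c2 = (M1 ⊕ K) ⊕ (M2 ⊕ K) = M1 ⊕ M2, so the key drops out. Then M2 = (M1 ⊕ M2) ⊕ M1 over the first 6 bytes.
byte 0: (c3 xor 48) xor 73 = 8b xor 73 = f8
byte 1: (be xor c0) xor 65 = 7e xor 65 = 1b
byte 2: (ad xor f4) xor 72 = 59 xor 72 = 2b
byte 3: (1d xor d7) xor 76 = ca xor 76 = bc
byte 4: (79 xor eb) xor 65 = 92 xor 65 = f7
byte 5: (f5 xor 1f) xor 72 = ea xor 72 = 98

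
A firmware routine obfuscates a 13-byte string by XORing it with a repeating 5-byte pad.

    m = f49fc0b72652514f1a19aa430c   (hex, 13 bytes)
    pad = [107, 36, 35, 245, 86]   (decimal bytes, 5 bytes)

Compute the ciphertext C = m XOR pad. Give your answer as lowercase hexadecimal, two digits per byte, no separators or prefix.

9fbbe3427039756cef4fc1672f

The 5-byte key repeats, so the effective keystream is 6b 24 23 f5 56 6b 24 23 f5 56 6b 24 23.
byte 0: 11110100 ⊕ 01101011 = 10011111
byte 1: 10011111 ⊕ 00100100 = 10111011
byte 2: 11000000 ⊕ 00100011 = 11100011
byte 3: 10110111 ⊕ 11110101 = 01000010
byte 4: 00100110 ⊕ 01010110 = 01110000
byte 5: 01010010 ⊕ 01101011 = 00111001
byte 6: 01010001 ⊕ 00100100 = 01110101
byte 7: 01001111 ⊕ 00100011 = 01101100
byte 8: 00011010 ⊕ 11110101 = 11101111
byte 9: 00011001 ⊕ 01010110 = 01001111
byte 10: 10101010 ⊕ 01101011 = 11000001
byte 11: 01000011 ⊕ 00100100 = 01100111
byte 12: 00001100 ⊕ 00100011 = 00101111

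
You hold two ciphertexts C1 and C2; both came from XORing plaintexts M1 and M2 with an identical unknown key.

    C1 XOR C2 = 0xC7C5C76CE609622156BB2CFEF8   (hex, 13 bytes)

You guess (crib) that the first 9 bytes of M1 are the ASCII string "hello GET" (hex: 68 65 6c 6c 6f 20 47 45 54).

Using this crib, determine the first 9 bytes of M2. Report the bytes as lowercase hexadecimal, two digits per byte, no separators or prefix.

Since C1 ⊕ C2 = M1 ⊕ M2, XORing with the guessed M1 bytes yields the corresponding M2 bytes: M2 = (C1 ⊕ C2) ⊕ M1.
11000111 xor 01101000 = 10101111
11000101 xor 01100101 = 10100000
11000111 xor 01101100 = 10101011
01101100 xor 01101100 = 00000000
11100110 xor 01101111 = 10001001
00001001 xor 00100000 = 00101001
01100010 xor 01000111 = 00100101
00100001 xor 01000101 = 01100100
01010110 xor 01010100 = 00000010

afa0ab008929256402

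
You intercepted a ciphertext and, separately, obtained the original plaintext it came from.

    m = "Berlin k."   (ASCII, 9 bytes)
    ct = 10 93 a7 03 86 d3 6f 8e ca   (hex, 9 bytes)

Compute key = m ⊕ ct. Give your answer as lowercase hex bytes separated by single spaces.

Since ct = m ⊕ key, XORing both sides with m gives key = m ⊕ ct.
42 ⊕ 10 = 52
65 ⊕ 93 = f6
72 ⊕ a7 = d5
6c ⊕ 03 = 6f
69 ⊕ 86 = ef
6e ⊕ d3 = bd
20 ⊕ 6f = 4f
6b ⊕ 8e = e5
2e ⊕ ca = e4

52 f6 d5 6f ef bd 4f e5 e4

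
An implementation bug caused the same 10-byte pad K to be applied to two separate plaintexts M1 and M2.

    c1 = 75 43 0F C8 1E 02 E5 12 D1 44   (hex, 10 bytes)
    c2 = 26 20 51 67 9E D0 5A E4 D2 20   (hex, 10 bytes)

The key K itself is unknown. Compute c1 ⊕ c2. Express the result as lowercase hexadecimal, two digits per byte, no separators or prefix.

c1 ⊕ c2 = (M1 ⊕ K) ⊕ (M2 ⊕ K) = M1 ⊕ M2 — the shared key cancels under XOR.
75 xor 26 = 53
43 xor 20 = 63
0f xor 51 = 5e
c8 xor 67 = af
1e xor 9e = 80
02 xor d0 = d2
e5 xor 5a = bf
12 xor e4 = f6
d1 xor d2 = 03
44 xor 20 = 64

53635eaf80d2bff60364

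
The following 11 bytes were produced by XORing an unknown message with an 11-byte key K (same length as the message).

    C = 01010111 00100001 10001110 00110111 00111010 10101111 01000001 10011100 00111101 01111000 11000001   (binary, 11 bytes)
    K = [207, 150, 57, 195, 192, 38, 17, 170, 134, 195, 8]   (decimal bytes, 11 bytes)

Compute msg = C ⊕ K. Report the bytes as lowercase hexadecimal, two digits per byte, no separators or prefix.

byte 0: 57 ^ cf = 98
byte 1: 21 ^ 96 = b7
byte 2: 8e ^ 39 = b7
byte 3: 37 ^ c3 = f4
byte 4: 3a ^ c0 = fa
byte 5: af ^ 26 = 89
byte 6: 41 ^ 11 = 50
byte 7: 9c ^ aa = 36
byte 8: 3d ^ 86 = bb
byte 9: 78 ^ c3 = bb
byte 10: c1 ^ 08 = c9

98b7b7f4fa895036bbbbc9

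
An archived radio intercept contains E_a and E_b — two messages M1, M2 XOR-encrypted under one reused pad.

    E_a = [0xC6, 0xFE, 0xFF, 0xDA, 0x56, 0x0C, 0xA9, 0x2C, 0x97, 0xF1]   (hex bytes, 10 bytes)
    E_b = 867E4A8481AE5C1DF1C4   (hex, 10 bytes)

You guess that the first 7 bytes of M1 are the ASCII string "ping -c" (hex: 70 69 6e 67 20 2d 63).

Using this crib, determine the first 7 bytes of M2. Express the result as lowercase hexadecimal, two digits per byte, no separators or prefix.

30e9db39f78f96

First, E_a ⊕ E_b = (M1 ⊕ K) ⊕ (M2 ⊕ K) = M1 ⊕ M2, so the key drops out. Then M2 = (M1 ⊕ M2) ⊕ M1 over the first 7 bytes.
byte 0: (c6 xor 86) xor 70 = 40 xor 70 = 30
byte 1: (fe xor 7e) xor 69 = 80 xor 69 = e9
byte 2: (ff xor 4a) xor 6e = b5 xor 6e = db
byte 3: (da xor 84) xor 67 = 5e xor 67 = 39
byte 4: (56 xor 81) xor 20 = d7 xor 20 = f7
byte 5: (0c xor ae) xor 2d = a2 xor 2d = 8f
byte 6: (a9 xor 5c) xor 63 = f5 xor 63 = 96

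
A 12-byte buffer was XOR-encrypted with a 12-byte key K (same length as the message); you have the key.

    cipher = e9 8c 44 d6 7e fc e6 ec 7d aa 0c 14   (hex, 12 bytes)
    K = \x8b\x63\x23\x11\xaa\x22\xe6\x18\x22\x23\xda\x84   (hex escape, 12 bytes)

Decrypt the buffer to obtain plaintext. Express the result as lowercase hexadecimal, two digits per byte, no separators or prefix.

62ef67c7d4de00f45f89d690

XOR is its own inverse, so applying the key byte-wise gives the result directly.
e9 XOR 8b = 62
8c XOR 63 = ef
44 XOR 23 = 67
d6 XOR 11 = c7
7e XOR aa = d4
fc XOR 22 = de
e6 XOR e6 = 00
ec XOR 18 = f4
7d XOR 22 = 5f
aa XOR 23 = 89
0c XOR da = d6
14 XOR 84 = 90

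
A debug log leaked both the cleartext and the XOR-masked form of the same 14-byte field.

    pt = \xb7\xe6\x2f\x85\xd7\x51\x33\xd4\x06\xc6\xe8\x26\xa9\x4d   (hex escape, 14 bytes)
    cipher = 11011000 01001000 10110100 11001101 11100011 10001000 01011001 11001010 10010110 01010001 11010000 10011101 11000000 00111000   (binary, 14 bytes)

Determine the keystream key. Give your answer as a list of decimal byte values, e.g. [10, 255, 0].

Since cipher = pt ⊕ key, XORing both sides with pt gives key = pt ⊕ cipher.
byte 0: 183 xor 216 = 111
byte 1: 230 xor  72 = 174
byte 2:  47 xor 180 = 155
byte 3: 133 xor 205 =  72
byte 4: 215 xor 227 =  52
byte 5:  81 xor 136 = 217
byte 6:  51 xor  89 = 106
byte 7: 212 xor 202 =  30
byte 8:   6 xor 150 = 144
byte 9: 198 xor  81 = 151
byte 10: 232 xor 208 =  56
byte 11:  38 xor 157 = 187
byte 12: 169 xor 192 = 105
byte 13:  77 xor  56 = 117

[111, 174, 155, 72, 52, 217, 106, 30, 144, 151, 56, 187, 105, 117]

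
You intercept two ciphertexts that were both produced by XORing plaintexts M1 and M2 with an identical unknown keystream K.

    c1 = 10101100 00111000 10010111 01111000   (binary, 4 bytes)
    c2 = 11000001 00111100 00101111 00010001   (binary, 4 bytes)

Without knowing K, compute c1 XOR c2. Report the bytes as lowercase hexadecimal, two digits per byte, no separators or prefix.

6d04b869

c1 ⊕ c2 = (M1 ⊕ K) ⊕ (M2 ⊕ K) = M1 ⊕ M2 — the shared key cancels under XOR.
byte 0: 10101100 ⊕ 11000001 = 01101101
byte 1: 00111000 ⊕ 00111100 = 00000100
byte 2: 10010111 ⊕ 00101111 = 10111000
byte 3: 01111000 ⊕ 00010001 = 01101001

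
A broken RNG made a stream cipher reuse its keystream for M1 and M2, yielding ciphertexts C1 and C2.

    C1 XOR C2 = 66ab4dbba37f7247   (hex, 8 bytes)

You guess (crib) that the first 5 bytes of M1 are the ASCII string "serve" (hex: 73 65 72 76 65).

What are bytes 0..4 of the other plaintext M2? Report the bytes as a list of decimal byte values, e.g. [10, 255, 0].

[21, 206, 63, 205, 198]

Since C1 ⊕ C2 = M1 ⊕ M2, XORing with the guessed M1 bytes yields the corresponding M2 bytes: M2 = (C1 ⊕ C2) ⊕ M1.
01100110 ⊕ 01110011 = 00010101
10101011 ⊕ 01100101 = 11001110
01001101 ⊕ 01110010 = 00111111
10111011 ⊕ 01110110 = 11001101
10100011 ⊕ 01100101 = 11000110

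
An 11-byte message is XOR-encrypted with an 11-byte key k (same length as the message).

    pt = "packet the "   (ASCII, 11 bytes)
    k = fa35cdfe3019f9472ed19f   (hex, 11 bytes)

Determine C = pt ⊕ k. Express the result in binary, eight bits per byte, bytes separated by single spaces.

10001010 01010100 10101110 10010101 01010101 01101101 11011001 00110011 01000110 10110100 10111111

70 ⊕ fa = 8a
61 ⊕ 35 = 54
63 ⊕ cd = ae
6b ⊕ fe = 95
65 ⊕ 30 = 55
74 ⊕ 19 = 6d
20 ⊕ f9 = d9
74 ⊕ 47 = 33
68 ⊕ 2e = 46
65 ⊕ d1 = b4
20 ⊕ 9f = bf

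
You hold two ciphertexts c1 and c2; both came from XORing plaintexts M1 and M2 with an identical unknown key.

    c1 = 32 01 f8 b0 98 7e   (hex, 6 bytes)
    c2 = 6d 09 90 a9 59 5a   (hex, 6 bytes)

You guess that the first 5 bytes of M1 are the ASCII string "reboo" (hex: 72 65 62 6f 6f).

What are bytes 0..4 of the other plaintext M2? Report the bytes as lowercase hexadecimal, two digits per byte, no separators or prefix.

2d6d0a76ae

First, c1 ⊕ c2 = (M1 ⊕ K) ⊕ (M2 ⊕ K) = M1 ⊕ M2, so the key drops out. Then M2 = (M1 ⊕ M2) ⊕ M1 over the first 5 bytes.
byte 0: (32 XOR 6d) XOR 72 = 5f XOR 72 = 2d
byte 1: (01 XOR 09) XOR 65 = 08 XOR 65 = 6d
byte 2: (f8 XOR 90) XOR 62 = 68 XOR 62 = 0a
byte 3: (b0 XOR a9) XOR 6f = 19 XOR 6f = 76
byte 4: (98 XOR 59) XOR 6f = c1 XOR 6f = ae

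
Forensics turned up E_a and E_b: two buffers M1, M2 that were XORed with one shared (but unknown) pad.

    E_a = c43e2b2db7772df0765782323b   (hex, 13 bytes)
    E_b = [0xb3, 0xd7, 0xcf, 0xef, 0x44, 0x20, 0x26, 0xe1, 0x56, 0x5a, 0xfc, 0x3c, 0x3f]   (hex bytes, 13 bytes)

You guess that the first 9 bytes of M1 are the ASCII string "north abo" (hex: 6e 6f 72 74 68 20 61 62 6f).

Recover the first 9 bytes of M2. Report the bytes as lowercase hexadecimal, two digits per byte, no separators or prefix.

First, E_a ⊕ E_b = (M1 ⊕ K) ⊕ (M2 ⊕ K) = M1 ⊕ M2, so the key drops out. Then M2 = (M1 ⊕ M2) ⊕ M1 over the first 9 bytes.
byte 0: (c4 xor b3) xor 6e = 77 xor 6e = 19
byte 1: (3e xor d7) xor 6f = e9 xor 6f = 86
byte 2: (2b xor cf) xor 72 = e4 xor 72 = 96
byte 3: (2d xor ef) xor 74 = c2 xor 74 = b6
byte 4: (b7 xor 44) xor 68 = f3 xor 68 = 9b
byte 5: (77 xor 20) xor 20 = 57 xor 20 = 77
byte 6: (2d xor 26) xor 61 = 0b xor 61 = 6a
byte 7: (f0 xor e1) xor 62 = 11 xor 62 = 73
byte 8: (76 xor 56) xor 6f = 20 xor 6f = 4f

198696b69b776a734f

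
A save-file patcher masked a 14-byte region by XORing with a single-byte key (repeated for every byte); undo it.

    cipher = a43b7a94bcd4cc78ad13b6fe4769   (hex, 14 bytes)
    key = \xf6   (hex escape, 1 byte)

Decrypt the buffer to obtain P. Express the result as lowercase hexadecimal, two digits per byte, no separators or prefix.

52cd8c624a223a8e5be54008b19f

The 1-byte key repeats, so the effective keystream is f6 f6 f6 f6 f6 f6 f6 f6 f6 f6 f6 f6 f6 f6.
byte 0: a4 ^ f6 = 52
byte 1: 3b ^ f6 = cd
byte 2: 7a ^ f6 = 8c
byte 3: 94 ^ f6 = 62
byte 4: bc ^ f6 = 4a
byte 5: d4 ^ f6 = 22
byte 6: cc ^ f6 = 3a
byte 7: 78 ^ f6 = 8e
byte 8: ad ^ f6 = 5b
byte 9: 13 ^ f6 = e5
byte 10: b6 ^ f6 = 40
byte 11: fe ^ f6 = 08
byte 12: 47 ^ f6 = b1
byte 13: 69 ^ f6 = 9f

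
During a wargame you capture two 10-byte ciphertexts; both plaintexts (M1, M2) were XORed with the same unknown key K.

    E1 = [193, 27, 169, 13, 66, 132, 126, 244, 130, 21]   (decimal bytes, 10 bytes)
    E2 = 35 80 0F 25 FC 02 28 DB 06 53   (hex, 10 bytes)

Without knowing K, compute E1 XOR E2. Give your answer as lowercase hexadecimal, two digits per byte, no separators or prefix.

E1 ⊕ E2 = (M1 ⊕ K) ⊕ (M2 ⊕ K) = M1 ⊕ M2 — the shared key cancels under XOR.
11000001 ⊕ 00110101 = 11110100
00011011 ⊕ 10000000 = 10011011
10101001 ⊕ 00001111 = 10100110
00001101 ⊕ 00100101 = 00101000
01000010 ⊕ 11111100 = 10111110
10000100 ⊕ 00000010 = 10000110
01111110 ⊕ 00101000 = 01010110
11110100 ⊕ 11011011 = 00101111
10000010 ⊕ 00000110 = 10000100
00010101 ⊕ 01010011 = 01000110

f49ba628be86562f8446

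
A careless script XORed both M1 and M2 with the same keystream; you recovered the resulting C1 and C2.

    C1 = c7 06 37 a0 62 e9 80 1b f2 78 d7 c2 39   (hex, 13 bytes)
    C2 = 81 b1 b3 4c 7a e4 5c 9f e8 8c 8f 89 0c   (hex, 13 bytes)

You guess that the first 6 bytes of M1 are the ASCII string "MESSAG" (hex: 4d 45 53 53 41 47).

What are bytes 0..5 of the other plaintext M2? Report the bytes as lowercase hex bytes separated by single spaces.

0b f2 d7 bf 59 4a

First, C1 ⊕ C2 = (M1 ⊕ K) ⊕ (M2 ⊕ K) = M1 ⊕ M2, so the key drops out. Then M2 = (M1 ⊕ M2) ⊕ M1 over the first 6 bytes.
byte 0: (c7 ⊕ 81) ⊕ 4d = 46 ⊕ 4d = 0b
byte 1: (06 ⊕ b1) ⊕ 45 = b7 ⊕ 45 = f2
byte 2: (37 ⊕ b3) ⊕ 53 = 84 ⊕ 53 = d7
byte 3: (a0 ⊕ 4c) ⊕ 53 = ec ⊕ 53 = bf
byte 4: (62 ⊕ 7a) ⊕ 41 = 18 ⊕ 41 = 59
byte 5: (e9 ⊕ e4) ⊕ 47 = 0d ⊕ 47 = 4a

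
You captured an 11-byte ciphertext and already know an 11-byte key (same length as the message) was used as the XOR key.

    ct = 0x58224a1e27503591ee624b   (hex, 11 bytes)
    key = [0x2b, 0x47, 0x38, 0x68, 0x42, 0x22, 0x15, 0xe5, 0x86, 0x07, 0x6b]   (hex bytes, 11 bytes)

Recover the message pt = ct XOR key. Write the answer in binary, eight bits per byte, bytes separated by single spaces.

XOR is its own inverse, so applying the key byte-wise gives the result directly.
 88 ⊕  43 = 115
 34 ⊕  71 = 101
 74 ⊕  56 = 114
 30 ⊕ 104 = 118
 39 ⊕  66 = 101
 80 ⊕  34 = 114
 53 ⊕  21 =  32
145 ⊕ 229 = 116
238 ⊕ 134 = 104
 98 ⊕   7 = 101
 75 ⊕ 107 =  32

01110011 01100101 01110010 01110110 01100101 01110010 00100000 01110100 01101000 01100101 00100000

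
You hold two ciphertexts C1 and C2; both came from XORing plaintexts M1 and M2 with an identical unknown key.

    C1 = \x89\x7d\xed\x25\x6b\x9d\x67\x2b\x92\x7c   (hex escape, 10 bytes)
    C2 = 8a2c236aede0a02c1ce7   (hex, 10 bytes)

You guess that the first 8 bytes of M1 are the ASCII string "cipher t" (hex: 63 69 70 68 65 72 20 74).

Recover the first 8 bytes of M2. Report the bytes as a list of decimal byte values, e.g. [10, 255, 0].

[96, 56, 190, 39, 227, 15, 231, 115]

First, C1 ⊕ C2 = (M1 ⊕ K) ⊕ (M2 ⊕ K) = M1 ⊕ M2, so the key drops out. Then M2 = (M1 ⊕ M2) ⊕ M1 over the first 8 bytes.
byte 0: (89 XOR 8a) XOR 63 = 03 XOR 63 = 60
byte 1: (7d XOR 2c) XOR 69 = 51 XOR 69 = 38
byte 2: (ed XOR 23) XOR 70 = ce XOR 70 = be
byte 3: (25 XOR 6a) XOR 68 = 4f XOR 68 = 27
byte 4: (6b XOR ed) XOR 65 = 86 XOR 65 = e3
byte 5: (9d XOR e0) XOR 72 = 7d XOR 72 = 0f
byte 6: (67 XOR a0) XOR 20 = c7 XOR 20 = e7
byte 7: (2b XOR 2c) XOR 74 = 07 XOR 74 = 73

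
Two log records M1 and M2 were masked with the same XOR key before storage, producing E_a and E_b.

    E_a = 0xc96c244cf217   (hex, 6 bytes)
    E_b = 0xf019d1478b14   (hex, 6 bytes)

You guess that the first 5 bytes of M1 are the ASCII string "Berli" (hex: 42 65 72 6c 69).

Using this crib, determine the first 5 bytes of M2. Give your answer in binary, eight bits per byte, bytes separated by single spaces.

01111011 00010000 10000111 01100111 00010000

First, E_a ⊕ E_b = (M1 ⊕ K) ⊕ (M2 ⊕ K) = M1 ⊕ M2, so the key drops out. Then M2 = (M1 ⊕ M2) ⊕ M1 over the first 5 bytes.
byte 0: (c9 XOR f0) XOR 42 = 39 XOR 42 = 7b
byte 1: (6c XOR 19) XOR 65 = 75 XOR 65 = 10
byte 2: (24 XOR d1) XOR 72 = f5 XOR 72 = 87
byte 3: (4c XOR 47) XOR 6c = 0b XOR 6c = 67
byte 4: (f2 XOR 8b) XOR 69 = 79 XOR 69 = 10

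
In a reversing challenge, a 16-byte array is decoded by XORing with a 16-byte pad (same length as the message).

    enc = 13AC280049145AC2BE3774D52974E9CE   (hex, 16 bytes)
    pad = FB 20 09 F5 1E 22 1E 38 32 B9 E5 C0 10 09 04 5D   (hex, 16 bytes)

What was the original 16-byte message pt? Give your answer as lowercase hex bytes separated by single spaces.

e8 8c 21 f5 57 36 44 fa 8c 8e 91 15 39 7d ed 93

XOR is its own inverse, so applying the key byte-wise gives the result directly.
13 xor fb = e8
ac xor 20 = 8c
28 xor 09 = 21
00 xor f5 = f5
49 xor 1e = 57
14 xor 22 = 36
5a xor 1e = 44
c2 xor 38 = fa
be xor 32 = 8c
37 xor b9 = 8e
74 xor e5 = 91
d5 xor c0 = 15
29 xor 10 = 39
74 xor 09 = 7d
e9 xor 04 = ed
ce xor 5d = 93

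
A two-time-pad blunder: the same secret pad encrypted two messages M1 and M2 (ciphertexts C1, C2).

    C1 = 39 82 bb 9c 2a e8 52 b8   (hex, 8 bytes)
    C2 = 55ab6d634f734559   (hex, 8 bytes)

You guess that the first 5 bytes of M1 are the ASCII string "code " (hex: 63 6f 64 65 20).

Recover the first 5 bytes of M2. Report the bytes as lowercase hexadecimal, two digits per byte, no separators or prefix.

First, C1 ⊕ C2 = (M1 ⊕ K) ⊕ (M2 ⊕ K) = M1 ⊕ M2, so the key drops out. Then M2 = (M1 ⊕ M2) ⊕ M1 over the first 5 bytes.
byte 0: (39 ⊕ 55) ⊕ 63 = 6c ⊕ 63 = 0f
byte 1: (82 ⊕ ab) ⊕ 6f = 29 ⊕ 6f = 46
byte 2: (bb ⊕ 6d) ⊕ 64 = d6 ⊕ 64 = b2
byte 3: (9c ⊕ 63) ⊕ 65 = ff ⊕ 65 = 9a
byte 4: (2a ⊕ 4f) ⊕ 20 = 65 ⊕ 20 = 45

0f46b29a45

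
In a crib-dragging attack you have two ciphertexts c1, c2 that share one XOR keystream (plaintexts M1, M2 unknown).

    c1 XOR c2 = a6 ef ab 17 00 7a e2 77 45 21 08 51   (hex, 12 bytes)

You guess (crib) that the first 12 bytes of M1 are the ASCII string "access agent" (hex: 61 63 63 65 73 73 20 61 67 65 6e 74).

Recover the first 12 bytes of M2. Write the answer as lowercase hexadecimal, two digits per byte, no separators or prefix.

c78cc8727309c21622446625

Since c1 ⊕ c2 = M1 ⊕ M2, XORing with the guessed M1 bytes yields the corresponding M2 bytes: M2 = (c1 ⊕ c2) ⊕ M1.
a6 XOR 61 = c7
ef XOR 63 = 8c
ab XOR 63 = c8
17 XOR 65 = 72
00 XOR 73 = 73
7a XOR 73 = 09
e2 XOR 20 = c2
77 XOR 61 = 16
45 XOR 67 = 22
21 XOR 65 = 44
08 XOR 6e = 66
51 XOR 74 = 25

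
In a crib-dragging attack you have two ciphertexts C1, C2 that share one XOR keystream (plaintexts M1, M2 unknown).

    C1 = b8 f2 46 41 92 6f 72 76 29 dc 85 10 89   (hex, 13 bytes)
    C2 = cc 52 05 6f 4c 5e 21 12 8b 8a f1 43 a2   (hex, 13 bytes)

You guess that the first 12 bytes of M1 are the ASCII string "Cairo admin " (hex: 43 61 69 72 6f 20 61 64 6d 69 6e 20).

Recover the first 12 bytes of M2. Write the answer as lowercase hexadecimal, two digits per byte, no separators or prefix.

First, C1 ⊕ C2 = (M1 ⊕ K) ⊕ (M2 ⊕ K) = M1 ⊕ M2, so the key drops out. Then M2 = (M1 ⊕ M2) ⊕ M1 over the first 12 bytes.
byte 0: (b8 ⊕ cc) ⊕ 43 = 74 ⊕ 43 = 37
byte 1: (f2 ⊕ 52) ⊕ 61 = a0 ⊕ 61 = c1
byte 2: (46 ⊕ 05) ⊕ 69 = 43 ⊕ 69 = 2a
byte 3: (41 ⊕ 6f) ⊕ 72 = 2e ⊕ 72 = 5c
byte 4: (92 ⊕ 4c) ⊕ 6f = de ⊕ 6f = b1
byte 5: (6f ⊕ 5e) ⊕ 20 = 31 ⊕ 20 = 11
byte 6: (72 ⊕ 21) ⊕ 61 = 53 ⊕ 61 = 32
byte 7: (76 ⊕ 12) ⊕ 64 = 64 ⊕ 64 = 00
byte 8: (29 ⊕ 8b) ⊕ 6d = a2 ⊕ 6d = cf
byte 9: (dc ⊕ 8a) ⊕ 69 = 56 ⊕ 69 = 3f
byte 10: (85 ⊕ f1) ⊕ 6e = 74 ⊕ 6e = 1a
byte 11: (10 ⊕ 43) ⊕ 20 = 53 ⊕ 20 = 73

37c12a5cb1113200cf3f1a73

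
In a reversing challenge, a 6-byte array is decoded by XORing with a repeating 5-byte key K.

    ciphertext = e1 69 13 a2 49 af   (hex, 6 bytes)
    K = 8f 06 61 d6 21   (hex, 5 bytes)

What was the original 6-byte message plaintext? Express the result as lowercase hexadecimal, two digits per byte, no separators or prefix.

The 5-byte key repeats, so the effective keystream is 8f 06 61 d6 21 8f.
byte 0: 225 xor 143 = 110
byte 1: 105 xor   6 = 111
byte 2:  19 xor  97 = 114
byte 3: 162 xor 214 = 116
byte 4:  73 xor  33 = 104
byte 5: 175 xor 143 =  32

6e6f72746820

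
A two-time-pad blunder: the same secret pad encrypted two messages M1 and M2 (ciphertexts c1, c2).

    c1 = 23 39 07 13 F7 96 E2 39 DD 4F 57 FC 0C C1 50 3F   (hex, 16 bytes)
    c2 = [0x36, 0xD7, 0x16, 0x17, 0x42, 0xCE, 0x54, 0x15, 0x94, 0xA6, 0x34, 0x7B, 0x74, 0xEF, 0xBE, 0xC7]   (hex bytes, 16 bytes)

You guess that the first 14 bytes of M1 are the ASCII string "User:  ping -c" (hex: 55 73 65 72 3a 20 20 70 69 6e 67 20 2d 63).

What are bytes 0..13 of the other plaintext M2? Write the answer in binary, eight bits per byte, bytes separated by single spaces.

First, c1 ⊕ c2 = (M1 ⊕ K) ⊕ (M2 ⊕ K) = M1 ⊕ M2, so the key drops out. Then M2 = (M1 ⊕ M2) ⊕ M1 over the first 14 bytes.
byte 0: (23 XOR 36) XOR 55 = 15 XOR 55 = 40
byte 1: (39 XOR d7) XOR 73 = ee XOR 73 = 9d
byte 2: (07 XOR 16) XOR 65 = 11 XOR 65 = 74
byte 3: (13 XOR 17) XOR 72 = 04 XOR 72 = 76
byte 4: (f7 XOR 42) XOR 3a = b5 XOR 3a = 8f
byte 5: (96 XOR ce) XOR 20 = 58 XOR 20 = 78
byte 6: (e2 XOR 54) XOR 20 = b6 XOR 20 = 96
byte 7: (39 XOR 15) XOR 70 = 2c XOR 70 = 5c
byte 8: (dd XOR 94) XOR 69 = 49 XOR 69 = 20
byte 9: (4f XOR a6) XOR 6e = e9 XOR 6e = 87
byte 10: (57 XOR 34) XOR 67 = 63 XOR 67 = 04
byte 11: (fc XOR 7b) XOR 20 = 87 XOR 20 = a7
byte 12: (0c XOR 74) XOR 2d = 78 XOR 2d = 55
byte 13: (c1 XOR ef) XOR 63 = 2e XOR 63 = 4d

01000000 10011101 01110100 01110110 10001111 01111000 10010110 01011100 00100000 10000111 00000100 10100111 01010101 01001101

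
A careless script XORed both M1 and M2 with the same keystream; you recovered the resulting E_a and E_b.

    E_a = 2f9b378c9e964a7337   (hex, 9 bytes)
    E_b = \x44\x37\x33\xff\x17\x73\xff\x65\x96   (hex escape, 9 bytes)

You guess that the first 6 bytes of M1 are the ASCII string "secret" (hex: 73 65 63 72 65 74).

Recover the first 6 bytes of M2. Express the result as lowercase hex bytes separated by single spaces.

First, E_a ⊕ E_b = (M1 ⊕ K) ⊕ (M2 ⊕ K) = M1 ⊕ M2, so the key drops out. Then M2 = (M1 ⊕ M2) ⊕ M1 over the first 6 bytes.
byte 0: (2f ⊕ 44) ⊕ 73 = 6b ⊕ 73 = 18
byte 1: (9b ⊕ 37) ⊕ 65 = ac ⊕ 65 = c9
byte 2: (37 ⊕ 33) ⊕ 63 = 04 ⊕ 63 = 67
byte 3: (8c ⊕ ff) ⊕ 72 = 73 ⊕ 72 = 01
byte 4: (9e ⊕ 17) ⊕ 65 = 89 ⊕ 65 = ec
byte 5: (96 ⊕ 73) ⊕ 74 = e5 ⊕ 74 = 91

18 c9 67 01 ec 91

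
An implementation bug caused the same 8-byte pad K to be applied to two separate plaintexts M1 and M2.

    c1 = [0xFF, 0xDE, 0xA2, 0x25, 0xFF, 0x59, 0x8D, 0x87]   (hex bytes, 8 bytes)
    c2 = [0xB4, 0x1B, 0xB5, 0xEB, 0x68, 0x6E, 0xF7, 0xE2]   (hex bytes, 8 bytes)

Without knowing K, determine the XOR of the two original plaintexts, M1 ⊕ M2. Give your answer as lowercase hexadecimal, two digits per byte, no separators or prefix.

4bc517ce97377a65

c1 ⊕ c2 = (M1 ⊕ K) ⊕ (M2 ⊕ K) = M1 ⊕ M2 — the shared key cancels under XOR.
ff ^ b4 = 4b
de ^ 1b = c5
a2 ^ b5 = 17
25 ^ eb = ce
ff ^ 68 = 97
59 ^ 6e = 37
8d ^ f7 = 7a
87 ^ e2 = 65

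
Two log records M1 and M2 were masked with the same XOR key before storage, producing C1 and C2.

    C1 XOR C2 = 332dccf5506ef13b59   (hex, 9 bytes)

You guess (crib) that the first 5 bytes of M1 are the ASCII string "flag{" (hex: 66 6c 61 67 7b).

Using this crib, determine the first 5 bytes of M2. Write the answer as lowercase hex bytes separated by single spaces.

55 41 ad 92 2b

Since C1 ⊕ C2 = M1 ⊕ M2, XORing with the guessed M1 bytes yields the corresponding M2 bytes: M2 = (C1 ⊕ C2) ⊕ M1.
00110011 XOR 01100110 = 01010101
00101101 XOR 01101100 = 01000001
11001100 XOR 01100001 = 10101101
11110101 XOR 01100111 = 10010010
01010000 XOR 01111011 = 00101011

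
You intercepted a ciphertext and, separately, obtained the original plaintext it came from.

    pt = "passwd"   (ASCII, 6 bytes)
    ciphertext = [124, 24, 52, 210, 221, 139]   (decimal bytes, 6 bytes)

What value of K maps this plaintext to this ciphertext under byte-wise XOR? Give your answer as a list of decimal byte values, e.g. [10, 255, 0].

Since ciphertext = pt ⊕ K, XORing both sides with pt gives K = pt ⊕ ciphertext.
70 ^ 7c = 0c
61 ^ 18 = 79
73 ^ 34 = 47
73 ^ d2 = a1
77 ^ dd = aa
64 ^ 8b = ef

[12, 121, 71, 161, 170, 239]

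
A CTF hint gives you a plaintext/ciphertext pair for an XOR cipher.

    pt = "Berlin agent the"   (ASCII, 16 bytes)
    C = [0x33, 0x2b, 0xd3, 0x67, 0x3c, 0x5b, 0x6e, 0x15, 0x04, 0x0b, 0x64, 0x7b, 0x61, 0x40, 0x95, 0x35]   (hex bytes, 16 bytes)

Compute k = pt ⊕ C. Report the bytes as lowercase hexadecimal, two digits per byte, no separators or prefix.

Since C = pt ⊕ k, XORing both sides with pt gives k = pt ⊕ C.
42 xor 33 = 71
65 xor 2b = 4e
72 xor d3 = a1
6c xor 67 = 0b
69 xor 3c = 55
6e xor 5b = 35
20 xor 6e = 4e
61 xor 15 = 74
67 xor 04 = 63
65 xor 0b = 6e
6e xor 64 = 0a
74 xor 7b = 0f
20 xor 61 = 41
74 xor 40 = 34
68 xor 95 = fd
65 xor 35 = 50

714ea10b55354e74636e0a0f4134fd50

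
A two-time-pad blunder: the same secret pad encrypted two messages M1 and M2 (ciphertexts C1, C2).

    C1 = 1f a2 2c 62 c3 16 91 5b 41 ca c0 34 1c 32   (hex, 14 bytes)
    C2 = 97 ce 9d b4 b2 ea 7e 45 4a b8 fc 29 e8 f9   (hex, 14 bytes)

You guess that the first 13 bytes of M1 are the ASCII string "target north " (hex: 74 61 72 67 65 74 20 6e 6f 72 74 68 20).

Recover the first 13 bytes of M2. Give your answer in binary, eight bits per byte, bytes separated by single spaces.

First, C1 ⊕ C2 = (M1 ⊕ K) ⊕ (M2 ⊕ K) = M1 ⊕ M2, so the key drops out. Then M2 = (M1 ⊕ M2) ⊕ M1 over the first 13 bytes.
byte 0: (1f xor 97) xor 74 = 88 xor 74 = fc
byte 1: (a2 xor ce) xor 61 = 6c xor 61 = 0d
byte 2: (2c xor 9d) xor 72 = b1 xor 72 = c3
byte 3: (62 xor b4) xor 67 = d6 xor 67 = b1
byte 4: (c3 xor b2) xor 65 = 71 xor 65 = 14
byte 5: (16 xor ea) xor 74 = fc xor 74 = 88
byte 6: (91 xor 7e) xor 20 = ef xor 20 = cf
byte 7: (5b xor 45) xor 6e = 1e xor 6e = 70
byte 8: (41 xor 4a) xor 6f = 0b xor 6f = 64
byte 9: (ca xor b8) xor 72 = 72 xor 72 = 00
byte 10: (c0 xor fc) xor 74 = 3c xor 74 = 48
byte 11: (34 xor 29) xor 68 = 1d xor 68 = 75
byte 12: (1c xor e8) xor 20 = f4 xor 20 = d4

11111100 00001101 11000011 10110001 00010100 10001000 11001111 01110000 01100100 00000000 01001000 01110101 11010100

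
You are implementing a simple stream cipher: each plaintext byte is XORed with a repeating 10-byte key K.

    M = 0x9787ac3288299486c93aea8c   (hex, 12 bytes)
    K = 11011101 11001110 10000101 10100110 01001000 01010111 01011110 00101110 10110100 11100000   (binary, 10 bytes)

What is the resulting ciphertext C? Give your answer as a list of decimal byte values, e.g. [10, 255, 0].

[74, 73, 41, 148, 192, 126, 202, 168, 125, 218, 55, 66]

The 10-byte key repeats, so the effective keystream is dd ce 85 a6 48 57 5e 2e b4 e0 dd ce.
byte 0: 97 ⊕ dd = 4a
byte 1: 87 ⊕ ce = 49
byte 2: ac ⊕ 85 = 29
byte 3: 32 ⊕ a6 = 94
byte 4: 88 ⊕ 48 = c0
byte 5: 29 ⊕ 57 = 7e
byte 6: 94 ⊕ 5e = ca
byte 7: 86 ⊕ 2e = a8
byte 8: c9 ⊕ b4 = 7d
byte 9: 3a ⊕ e0 = da
byte 10: ea ⊕ dd = 37
byte 11: 8c ⊕ ce = 42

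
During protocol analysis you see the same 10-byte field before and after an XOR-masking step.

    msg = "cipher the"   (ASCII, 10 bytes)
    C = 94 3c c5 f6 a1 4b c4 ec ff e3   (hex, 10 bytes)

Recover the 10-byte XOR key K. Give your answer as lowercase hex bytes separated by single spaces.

f7 55 b5 9e c4 39 e4 98 97 86

Since C = msg ⊕ K, XORing both sides with msg gives K = msg ⊕ C.
 99 XOR 148 = 247
105 XOR  60 =  85
112 XOR 197 = 181
104 XOR 246 = 158
101 XOR 161 = 196
114 XOR  75 =  57
 32 XOR 196 = 228
116 XOR 236 = 152
104 XOR 255 = 151
101 XOR 227 = 134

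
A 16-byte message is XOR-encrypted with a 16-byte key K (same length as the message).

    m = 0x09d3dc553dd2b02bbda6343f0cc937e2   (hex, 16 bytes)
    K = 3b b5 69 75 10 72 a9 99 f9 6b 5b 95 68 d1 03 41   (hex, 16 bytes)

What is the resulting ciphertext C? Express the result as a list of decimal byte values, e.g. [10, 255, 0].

[50, 102, 181, 32, 45, 160, 25, 178, 68, 205, 111, 170, 100, 24, 52, 163]

XOR is its own inverse, so applying the key byte-wise gives the result directly.
byte 0:   9 ^  59 =  50
byte 1: 211 ^ 181 = 102
byte 2: 220 ^ 105 = 181
byte 3:  85 ^ 117 =  32
byte 4:  61 ^  16 =  45
byte 5: 210 ^ 114 = 160
byte 6: 176 ^ 169 =  25
byte 7:  43 ^ 153 = 178
byte 8: 189 ^ 249 =  68
byte 9: 166 ^ 107 = 205
byte 10:  52 ^  91 = 111
byte 11:  63 ^ 149 = 170
byte 12:  12 ^ 104 = 100
byte 13: 201 ^ 209 =  24
byte 14:  55 ^   3 =  52
byte 15: 226 ^  65 = 163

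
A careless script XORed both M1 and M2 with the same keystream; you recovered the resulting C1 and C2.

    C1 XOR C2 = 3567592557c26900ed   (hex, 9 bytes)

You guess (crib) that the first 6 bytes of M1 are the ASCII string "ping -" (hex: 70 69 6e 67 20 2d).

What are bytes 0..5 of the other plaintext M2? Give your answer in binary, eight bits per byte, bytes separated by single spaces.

Since C1 ⊕ C2 = M1 ⊕ M2, XORing with the guessed M1 bytes yields the corresponding M2 bytes: M2 = (C1 ⊕ C2) ⊕ M1.
35 xor 70 = 45
67 xor 69 = 0e
59 xor 6e = 37
25 xor 67 = 42
57 xor 20 = 77
c2 xor 2d = ef

01000101 00001110 00110111 01000010 01110111 11101111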